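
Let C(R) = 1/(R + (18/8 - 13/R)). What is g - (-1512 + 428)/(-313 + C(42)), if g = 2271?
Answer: 2619455885/1155199 ≈ 2267.5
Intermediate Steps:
C(R) = 1/(9/4 + R - 13/R) (C(R) = 1/(R + (18*(⅛) - 13/R)) = 1/(R + (9/4 - 13/R)) = 1/(9/4 + R - 13/R))
g - (-1512 + 428)/(-313 + C(42)) = 2271 - (-1512 + 428)/(-313 + 4*42/(-52 + 4*42² + 9*42)) = 2271 - (-1084)/(-313 + 4*42/(-52 + 4*1764 + 378)) = 2271 - (-1084)/(-313 + 4*42/(-52 + 7056 + 378)) = 2271 - (-1084)/(-313 + 4*42/7382) = 2271 - (-1084)/(-313 + 4*42*(1/7382)) = 2271 - (-1084)/(-313 + 84/3691) = 2271 - (-1084)/(-1155199/3691) = 2271 - (-1084)*(-3691)/1155199 = 2271 - 1*4001044/1155199 = 2271 - 4001044/1155199 = 2619455885/1155199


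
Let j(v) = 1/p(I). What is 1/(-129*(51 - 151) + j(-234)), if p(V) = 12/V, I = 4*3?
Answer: 1/12901 ≈ 7.7513e-5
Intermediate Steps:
I = 12
j(v) = 1 (j(v) = 1/(12/12) = 1/(12*(1/12)) = 1/1 = 1)
1/(-129*(51 - 151) + j(-234)) = 1/(-129*(51 - 151) + 1) = 1/(-129*(-100) + 1) = 1/(12900 + 1) = 1/12901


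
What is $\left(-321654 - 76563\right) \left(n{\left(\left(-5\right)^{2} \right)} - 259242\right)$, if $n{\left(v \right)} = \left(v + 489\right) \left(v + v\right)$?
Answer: $93000394614$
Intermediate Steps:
$n{\left(v \right)} = 2 v \left(489 + v\right)$ ($n{\left(v \right)} = \left(489 + v\right) 2 v = 2 v \left(489 + v\right)$)
$\left(-321654 - 76563\right) \left(n{\left(\left(-5\right)^{2} \right)} - 259242\right) = \left(-321654 - 76563\right) \left(2 \left(-5\right)^{2} \left(489 + \left(-5\right)^{2}\right) - 259242\right) = - 398217 \left(2 \cdot 25 \left(489 + 25\right) - 259242\right) = - 398217 \left(2 \cdot 25 \cdot 514 - 259242\right) = - 398217 \left(25700 - 259242\right) = \left(-398217\right) \left(-233542\right) = 93000394614$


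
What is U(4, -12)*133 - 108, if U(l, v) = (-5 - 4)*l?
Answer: -4896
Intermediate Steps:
U(l, v) = -9*l
U(4, -12)*133 - 108 = -9*4*133 - 108 = -36*133 - 108 = -4788 - 108 = -4896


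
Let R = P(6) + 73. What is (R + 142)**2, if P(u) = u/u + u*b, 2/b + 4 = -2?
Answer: 45796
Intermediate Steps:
b = -1/3 (b = 2/(-4 - 2) = 2/(-6) = 2*(-1/6) = -1/3 ≈ -0.33333)
P(u) = 1 - u/3 (P(u) = u/u + u*(-1/3) = 1 - u/3)
R = 72 (R = (1 - 1/3*6) + 73 = (1 - 2) + 73 = -1 + 73 = 72)
(R + 142)**2 = (72 + 142)**2 = 214**2 = 45796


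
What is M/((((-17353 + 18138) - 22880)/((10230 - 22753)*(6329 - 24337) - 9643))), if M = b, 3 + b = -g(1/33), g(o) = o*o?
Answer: 736948839988/24061455 ≈ 30628.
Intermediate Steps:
g(o) = o**2
b = -3268/1089 (b = -3 - (1/33)**2 = -3 - 1*1/1089 = -3 - 1/1089 = -3268/1089 ≈ -3.0009)
M = -3268/1089 ≈ -3.0009
M/((((-17353 + 18138) - 22880)/((10230 - 22753)*(6329 - 24337) - 9643))) = -3268*((10230 - 22753)*(6329 - 24337) - 9643)/((-17353 + 18138) - 22880)/1089 = -3268*(-12523*(-18008) - 9643)/(785 - 22880)/1089 = -3268/(1089*((-22095/(225514184 - 9643)))) = -3268/(1089*((-22095/225504541))) = -3268/(1089*((-22095*1/225504541))) = -3268/(1089*(-22095/225504541)) = -3268/1089*(-225504541/22095) = 736948839988/24061455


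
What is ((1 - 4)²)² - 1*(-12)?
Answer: 93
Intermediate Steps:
((1 - 4)²)² - 1*(-12) = ((-3)²)² + 12 = 9² + 12 = 81 + 12 = 93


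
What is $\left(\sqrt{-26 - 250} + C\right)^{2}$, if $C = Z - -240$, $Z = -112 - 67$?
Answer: $3445 + 244 i \sqrt{69} \approx 3445.0 + 2026.8 i$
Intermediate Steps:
$Z = -179$
$C = 61$ ($C = -179 - -240 = -179 + 240 = 61$)
$\left(\sqrt{-26 - 250} + C\right)^{2} = \left(\sqrt{-26 - 250} + 61\right)^{2} = \left(\sqrt{-276} + 61\right)^{2} = \left(2 i \sqrt{69} + 61\right)^{2} = \left(61 + 2 i \sqrt{69}\right)^{2}$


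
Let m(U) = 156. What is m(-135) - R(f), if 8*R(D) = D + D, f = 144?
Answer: 120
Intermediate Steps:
R(D) = D/4 (R(D) = (D + D)/8 = (2*D)/8 = D/4)
m(-135) - R(f) = 156 - 144/4 = 156 - 1*36 = 156 - 36 = 120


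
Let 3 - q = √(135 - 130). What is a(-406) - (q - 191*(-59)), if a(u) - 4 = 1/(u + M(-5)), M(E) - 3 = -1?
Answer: -4552273/404 + √5 ≈ -11266.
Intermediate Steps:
M(E) = 2 (M(E) = 3 - 1 = 2)
q = 3 - √5 (q = 3 - √(135 - 130) = 3 - √5 ≈ 0.76393)
a(u) = 4 + 1/(2 + u) (a(u) = 4 + 1/(u + 2) = 4 + 1/(2 + u))
a(-406) - (q - 191*(-59)) = (9 + 4*(-406))/(2 - 406) - ((3 - √5) - 191*(-59)) = (9 - 1624)/(-404) - ((3 - √5) + 11269) = -1/404*(-1615) - (11272 - √5) = 1615/404 + (-11272 + √5) = -4552273/404 + √5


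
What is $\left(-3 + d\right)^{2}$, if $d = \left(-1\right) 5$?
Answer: $64$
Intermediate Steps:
$d = -5$
$\left(-3 + d\right)^{2} = \left(-3 - 5\right)^{2} = \left(-8\right)^{2} = 64$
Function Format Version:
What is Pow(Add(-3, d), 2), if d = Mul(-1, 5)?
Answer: 64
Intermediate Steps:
d = -5
Pow(Add(-3, d), 2) = Pow(Add(-3, -5), 2) = Pow(-8, 2) = 64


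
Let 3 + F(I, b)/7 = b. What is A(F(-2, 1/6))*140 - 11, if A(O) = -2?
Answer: -291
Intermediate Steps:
F(I, b) = -21 + 7*b
A(F(-2, 1/6))*140 - 11 = -2*140 - 11 = -280 - 11 = -291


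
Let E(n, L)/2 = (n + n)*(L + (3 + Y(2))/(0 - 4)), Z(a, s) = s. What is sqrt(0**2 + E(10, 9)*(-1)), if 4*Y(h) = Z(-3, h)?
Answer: 5*I*sqrt(13) ≈ 18.028*I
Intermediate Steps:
Y(h) = h/4
E(n, L) = 4*n*(-7/8 + L) (E(n, L) = 2*((n + n)*(L + (3 + (1/4)*2)/(0 - 4))) = 2*((2*n)*(L + (3 + 1/2)/(-4))) = 2*((2*n)*(L + (7/2)*(-1/4))) = 2*((2*n)*(L - 7/8)) = 2*((2*n)*(-7/8 + L)) = 2*(2*n*(-7/8 + L)) = 4*n*(-7/8 + L))
sqrt(0**2 + E(10, 9)*(-1)) = sqrt(0**2 + ((1/2)*10*(-7 + 8*9))*(-1)) = sqrt(0 + ((1/2)*10*(-7 + 72))*(-1)) = sqrt(0 + ((1/2)*10*65)*(-1)) = sqrt(0 + 325*(-1)) = sqrt(0 - 325) = sqrt(-325) = 5*I*sqrt(13)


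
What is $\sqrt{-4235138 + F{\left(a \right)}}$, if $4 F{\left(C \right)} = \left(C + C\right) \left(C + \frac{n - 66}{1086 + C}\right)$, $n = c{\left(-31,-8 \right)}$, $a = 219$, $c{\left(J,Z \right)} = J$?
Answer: $\frac{i \sqrt{796857818055}}{435} \approx 2052.1 i$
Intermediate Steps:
$n = -31$
$F{\left(C \right)} = \frac{C \left(C - \frac{97}{1086 + C}\right)}{2}$ ($F{\left(C \right)} = \frac{\left(C + C\right) \left(C + \frac{-31 - 66}{1086 + C}\right)}{4} = \frac{2 C \left(C - \frac{97}{1086 + C}\right)}{4} = \frac{C \left(C - \frac{97}{1086 + C}\right)}{2}$)
$\sqrt{-4235138 + F{\left(a \right)}} = \sqrt{-4235138 + \frac{1}{2} \cdot 219 \frac{1}{1086 + 219} \left(-97 + 219^{2} + 1086 \cdot 219\right)} = \sqrt{-4235138 + \frac{1}{2} \cdot 219 \cdot \frac{1}{1305} \left(-97 + 47961 + 237834\right)} = \sqrt{-4235138 + \frac{1}{2} \cdot 219 \cdot \frac{1}{1305} \cdot 285698} = \sqrt{-4235138 + \frac{10427977}{435}} = \sqrt{- \frac{1831857053}{435}} = \frac{i \sqrt{796857818055}}{435}$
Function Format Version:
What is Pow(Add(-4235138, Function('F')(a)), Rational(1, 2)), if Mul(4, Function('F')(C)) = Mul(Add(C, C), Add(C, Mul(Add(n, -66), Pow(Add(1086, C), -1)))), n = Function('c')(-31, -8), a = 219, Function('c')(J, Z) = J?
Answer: Mul(Rational(1, 435), I, Pow(796857818055, Rational(1, 2))) ≈ Mul(2052.1, I)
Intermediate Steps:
n = -31
Function('F')(C) = Mul(Rational(1, 2), C, Add(C, Mul(-97, Pow(Add(1086, C), -1)))) (Function('F')(C) = Mul(Rational(1, 4), Mul(Add(C, C), Add(C, Mul(Add(-31, -66), Pow(Add(1086, C), -1))))) = Mul(Rational(1, 4), Mul(Mul(2, C), Add(C, Mul(-97, Pow(Add(1086, C), -1))))) = Mul(Rational(1, 4), Mul(2, C, Add(C, Mul(-97, Pow(Add(1086, C), -1))))) = Mul(Rational(1, 2), C, Add(C, Mul(-97, Pow(Add(1086, C), -1)))))
Pow(Add(-4235138, Function('F')(a)), Rational(1, 2)) = Pow(Add(-4235138, Mul(Rational(1, 2), 219, Pow(Add(1086, 219), -1), Add(-97, Pow(219, 2), Mul(1086, 219)))), Rational(1, 2)) = Pow(Add(-4235138, Mul(Rational(1, 2), 219, Pow(1305, -1), Add(-97, 47961, 237834))), Rational(1, 2)) = Pow(Add(-4235138, Mul(Rational(1, 2), 219, Rational(1, 1305), 285698)), Rational(1, 2)) = Pow(Add(-4235138, Rational(10427977, 435)), Rational(1, 2)) = Pow(Rational(-1831857053, 435), Rational(1, 2)) = Mul(Rational(1, 435), I, Pow(796857818055, Rational(1, 2)))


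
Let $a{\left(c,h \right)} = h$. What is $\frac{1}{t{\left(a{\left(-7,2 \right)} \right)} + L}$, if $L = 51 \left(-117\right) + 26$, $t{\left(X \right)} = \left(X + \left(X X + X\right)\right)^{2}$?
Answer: $- \frac{1}{5877} \approx -0.00017015$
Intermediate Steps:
$t{\left(X \right)} = \left(X^{2} + 2 X\right)^{2}$ ($t{\left(X \right)} = \left(X + \left(X^{2} + X\right)\right)^{2} = \left(X + \left(X + X^{2}\right)\right)^{2} = \left(X^{2} + 2 X\right)^{2}$)
$L = -5941$ ($L = -5967 + 26 = -5941$)
$\frac{1}{t{\left(a{\left(-7,2 \right)} \right)} + L} = \frac{1}{2^{2} \left(2 + 2\right)^{2} - 5941} = \frac{1}{4 \cdot 4^{2} - 5941} = \frac{1}{4 \cdot 16 - 5941} = \frac{1}{64 - 5941} = \frac{1}{-5877} = - \frac{1}{5877}$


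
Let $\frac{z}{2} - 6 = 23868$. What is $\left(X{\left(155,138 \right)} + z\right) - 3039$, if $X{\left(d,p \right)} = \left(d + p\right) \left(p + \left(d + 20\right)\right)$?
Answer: $136418$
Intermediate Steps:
$z = 47748$ ($z = 12 + 2 \cdot 23868 = 12 + 47736 = 47748$)
$X{\left(d,p \right)} = \left(d + p\right) \left(20 + d + p\right)$ ($X{\left(d,p \right)} = \left(d + p\right) \left(p + \left(20 + d\right)\right) = \left(d + p\right) \left(20 + d + p\right)$)
$\left(X{\left(155,138 \right)} + z\right) - 3039 = \left(\left(155^{2} + 138^{2} + 20 \cdot 155 + 20 \cdot 138 + 2 \cdot 155 \cdot 138\right) + 47748\right) - 3039 = \left(\left(24025 + 19044 + 3100 + 2760 + 42780\right) + 47748\right) - 3039 = \left(91709 + 47748\right) - 3039 = 139457 - 3039 = 136418$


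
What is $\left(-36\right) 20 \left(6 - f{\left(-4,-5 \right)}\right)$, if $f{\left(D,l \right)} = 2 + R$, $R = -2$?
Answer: $-4320$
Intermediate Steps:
$f{\left(D,l \right)} = 0$ ($f{\left(D,l \right)} = 2 - 2 = 0$)
$\left(-36\right) 20 \left(6 - f{\left(-4,-5 \right)}\right) = \left(-36\right) 20 \left(6 - 0\right) = - 720 \left(6 + 0\right) = \left(-720\right) 6 = -4320$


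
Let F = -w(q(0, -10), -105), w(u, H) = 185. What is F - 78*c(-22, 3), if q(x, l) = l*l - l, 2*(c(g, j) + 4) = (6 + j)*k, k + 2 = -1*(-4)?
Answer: -575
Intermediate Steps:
k = 2 (k = -2 - 1*(-4) = -2 + 4 = 2)
c(g, j) = 2 + j (c(g, j) = -4 + ((6 + j)*2)/2 = -4 + (12 + 2*j)/2 = -4 + (6 + j) = 2 + j)
q(x, l) = l**2 - l
F = -185 (F = -1*185 = -185)
F - 78*c(-22, 3) = -185 - 78*(2 + 3) = -185 - 78*5 = -185 - 390 = -575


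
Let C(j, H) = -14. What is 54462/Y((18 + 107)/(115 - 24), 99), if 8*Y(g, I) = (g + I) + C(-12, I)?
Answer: 3304028/655 ≈ 5044.3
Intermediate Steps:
Y(g, I) = -7/4 + I/8 + g/8 (Y(g, I) = ((g + I) - 14)/8 = ((I + g) - 14)/8 = (-14 + I + g)/8 = -7/4 + I/8 + g/8)
54462/Y((18 + 107)/(115 - 24), 99) = 54462/(-7/4 + (1/8)*99 + ((18 + 107)/(115 - 24))/8) = 54462/(-7/4 + 99/8 + (125/91)/8) = 54462/(-7/4 + 99/8 + (125*(1/91))/8) = 54462/(-7/4 + 99/8 + (1/8)*(125/91)) = 54462/(-7/4 + 99/8 + 125/728) = 54462/(1965/182) = 54462*(182/1965) = 3304028/655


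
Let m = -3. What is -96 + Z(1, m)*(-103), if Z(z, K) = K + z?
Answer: 110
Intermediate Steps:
-96 + Z(1, m)*(-103) = -96 + (-3 + 1)*(-103) = -96 - 2*(-103) = -96 + 206 = 110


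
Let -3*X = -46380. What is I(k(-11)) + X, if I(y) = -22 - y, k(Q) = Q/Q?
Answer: 15437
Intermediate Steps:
X = 15460 (X = -⅓*(-46380) = 15460)
k(Q) = 1
I(k(-11)) + X = (-22 - 1*1) + 15460 = (-22 - 1) + 15460 = -23 + 15460 = 15437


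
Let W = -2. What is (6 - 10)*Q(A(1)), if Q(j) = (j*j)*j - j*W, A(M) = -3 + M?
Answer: 48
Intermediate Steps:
Q(j) = j**3 + 2*j (Q(j) = (j*j)*j - j*(-2) = j**2*j - (-2)*j = j**3 + 2*j)
(6 - 10)*Q(A(1)) = (6 - 10)*((-3 + 1)*(2 + (-3 + 1)**2)) = -(-8)*(2 + (-2)**2) = -(-8)*(2 + 4) = -(-8)*6 = -4*(-12) = 48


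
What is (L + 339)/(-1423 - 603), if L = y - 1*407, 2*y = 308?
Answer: -43/1013 ≈ -0.042448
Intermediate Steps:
y = 154 (y = (1/2)*308 = 154)
L = -253 (L = 154 - 1*407 = 154 - 407 = -253)
(L + 339)/(-1423 - 603) = (-253 + 339)/(-1423 - 603) = 86/(-2026) = 86*(-1/2026) = -43/1013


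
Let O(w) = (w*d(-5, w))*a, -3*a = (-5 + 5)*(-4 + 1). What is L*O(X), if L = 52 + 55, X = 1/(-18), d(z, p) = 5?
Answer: 0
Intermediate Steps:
X = -1/18 ≈ -0.055556
L = 107
a = 0 (a = -(-5 + 5)*(-4 + 1)/3 = -0*(-3) = -⅓*0 = 0)
O(w) = 0 (O(w) = (w*5)*0 = (5*w)*0 = 0)
L*O(X) = 107*0 = 0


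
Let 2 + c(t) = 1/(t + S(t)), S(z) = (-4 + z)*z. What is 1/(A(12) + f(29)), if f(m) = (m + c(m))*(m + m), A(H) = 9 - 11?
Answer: 13/20333 ≈ 0.00063935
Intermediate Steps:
A(H) = -2
S(z) = z*(-4 + z)
c(t) = -2 + 1/(t + t*(-4 + t))
f(m) = 2*m*(m + (1 - 2*m² + 6*m)/(m*(-3 + m))) (f(m) = (m + (1 - 2*m² + 6*m)/(m*(-3 + m)))*(m + m) = (m + (1 - 2*m² + 6*m)/(m*(-3 + m)))*(2*m) = 2*m*(m + (1 - 2*m² + 6*m)/(m*(-3 + m))))
1/(A(12) + f(29)) = 1/(-2 + 2*(1 + 29³ - 5*29² + 6*29)/(-3 + 29)) = 1/(-2 + 2*(1 + 24389 - 5*841 + 174)/26) = 1/(-2 + 2*(1/26)*(1 + 24389 - 4205 + 174)) = 1/(-2 + 2*(1/26)*20359) = 1/(-2 + 20359/13) = 1/(20333/13) = 13/20333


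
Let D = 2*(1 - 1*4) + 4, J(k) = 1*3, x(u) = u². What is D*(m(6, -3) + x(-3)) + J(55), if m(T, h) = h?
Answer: -9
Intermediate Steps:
J(k) = 3
D = -2 (D = 2*(1 - 4) + 4 = 2*(-3) + 4 = -6 + 4 = -2)
D*(m(6, -3) + x(-3)) + J(55) = -2*(-3 + (-3)²) + 3 = -2*(-3 + 9) + 3 = -2*6 + 3 = -12 + 3 = -9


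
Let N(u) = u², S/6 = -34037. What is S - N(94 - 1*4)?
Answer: -212322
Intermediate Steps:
S = -204222 (S = 6*(-34037) = -204222)
S - N(94 - 1*4) = -204222 - (94 - 1*4)² = -204222 - (94 - 4)² = -204222 - 1*90² = -204222 - 1*8100 = -204222 - 8100 = -212322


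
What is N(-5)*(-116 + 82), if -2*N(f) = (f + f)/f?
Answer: 34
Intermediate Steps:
N(f) = -1 (N(f) = -(f + f)/(2*f) = -2*f/(2*f) = -½*2 = -1)
N(-5)*(-116 + 82) = -(-116 + 82) = -1*(-34) = 34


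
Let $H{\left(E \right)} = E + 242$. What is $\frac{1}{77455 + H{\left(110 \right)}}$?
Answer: $\frac{1}{77807} \approx 1.2852 \cdot 10^{-5}$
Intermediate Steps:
$H{\left(E \right)} = 242 + E$
$\frac{1}{77455 + H{\left(110 \right)}} = \frac{1}{77455 + \left(242 + 110\right)} = \frac{1}{77455 + 352} = \frac{1}{77807}$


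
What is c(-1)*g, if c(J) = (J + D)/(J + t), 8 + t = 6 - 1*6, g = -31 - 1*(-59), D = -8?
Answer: 28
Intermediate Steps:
g = 28 (g = -31 + 59 = 28)
t = -8 (t = -8 + (6 - 1*6) = -8 + (6 - 6) = -8 + 0 = -8)
c(J) = 1 (c(J) = (J - 8)/(J - 8) = (-8 + J)/(-8 + J) = 1)
c(-1)*g = 1*28 = 28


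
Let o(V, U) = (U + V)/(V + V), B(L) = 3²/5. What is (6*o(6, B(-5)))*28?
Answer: 546/5 ≈ 109.20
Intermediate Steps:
B(L) = 9/5 (B(L) = 9*(⅕) = 9/5)
o(V, U) = (U + V)/(2*V) (o(V, U) = (U + V)/((2*V)) = (U + V)*(1/(2*V)) = (U + V)/(2*V))
(6*o(6, B(-5)))*28 = (6*((½)*(9/5 + 6)/6))*28 = (6*((½)*(⅙)*(39/5)))*28 = (6*(13/20))*28 = (39/10)*28 = 546/5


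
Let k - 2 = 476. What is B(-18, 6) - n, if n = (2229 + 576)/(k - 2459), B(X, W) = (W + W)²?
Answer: 288069/1981 ≈ 145.42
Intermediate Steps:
k = 478 (k = 2 + 476 = 478)
B(X, W) = 4*W² (B(X, W) = (2*W)² = 4*W²)
n = -2805/1981 (n = (2229 + 576)/(478 - 2459) = 2805/(-1981) = 2805*(-1/1981) = -2805/1981 ≈ -1.4160)
B(-18, 6) - n = 4*6² - 1*(-2805/1981) = 4*36 + 2805/1981 = 144 + 2805/1981 = 288069/1981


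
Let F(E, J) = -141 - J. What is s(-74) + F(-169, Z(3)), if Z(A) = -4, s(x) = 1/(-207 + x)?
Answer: -38498/281 ≈ -137.00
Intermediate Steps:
s(-74) + F(-169, Z(3)) = 1/(-207 - 74) + (-141 - 1*(-4)) = 1/(-281) + (-141 + 4) = -1/281 - 137 = -38498/281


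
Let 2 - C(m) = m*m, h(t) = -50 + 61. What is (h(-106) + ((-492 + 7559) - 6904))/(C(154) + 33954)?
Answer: 87/5120 ≈ 0.016992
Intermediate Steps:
h(t) = 11
C(m) = 2 - m**2 (C(m) = 2 - m*m = 2 - m**2)
(h(-106) + ((-492 + 7559) - 6904))/(C(154) + 33954) = (11 + ((-492 + 7559) - 6904))/((2 - 1*154**2) + 33954) = (11 + (7067 - 6904))/((2 - 1*23716) + 33954) = (11 + 163)/((2 - 23716) + 33954) = 174/(-23714 + 33954) = 174/10240 = 174*(1/10240) = 87/5120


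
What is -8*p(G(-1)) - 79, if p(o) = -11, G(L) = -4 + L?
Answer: 9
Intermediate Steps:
-8*p(G(-1)) - 79 = -8*(-11) - 79 = 88 - 79 = 9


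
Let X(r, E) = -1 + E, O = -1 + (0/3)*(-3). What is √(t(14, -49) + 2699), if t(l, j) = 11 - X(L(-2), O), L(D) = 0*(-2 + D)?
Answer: 2*√678 ≈ 52.077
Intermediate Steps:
L(D) = 0
O = -1 (O = -1 + (0*(⅓))*(-3) = -1 + 0*(-3) = -1 + 0 = -1)
t(l, j) = 13 (t(l, j) = 11 - (-1 - 1) = 11 - 1*(-2) = 11 + 2 = 13)
√(t(14, -49) + 2699) = √(13 + 2699) = √2712 = 2*√678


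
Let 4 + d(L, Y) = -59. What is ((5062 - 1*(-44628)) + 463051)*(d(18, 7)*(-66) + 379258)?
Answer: 196593103256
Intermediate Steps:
d(L, Y) = -63 (d(L, Y) = -4 - 59 = -63)
((5062 - 1*(-44628)) + 463051)*(d(18, 7)*(-66) + 379258) = ((5062 - 1*(-44628)) + 463051)*(-63*(-66) + 379258) = ((5062 + 44628) + 463051)*(4158 + 379258) = (49690 + 463051)*383416 = 512741*383416 = 196593103256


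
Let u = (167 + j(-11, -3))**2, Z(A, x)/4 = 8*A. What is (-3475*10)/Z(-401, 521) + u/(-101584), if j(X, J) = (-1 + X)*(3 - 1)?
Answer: 51056913/20367592 ≈ 2.5068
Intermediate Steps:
j(X, J) = -2 + 2*X (j(X, J) = (-1 + X)*2 = -2 + 2*X)
Z(A, x) = 32*A (Z(A, x) = 4*(8*A) = 32*A)
u = 20449 (u = (167 + (-2 + 2*(-11)))**2 = (167 + (-2 - 22))**2 = (167 - 24)**2 = 143**2 = 20449)
(-3475*10)/Z(-401, 521) + u/(-101584) = (-3475*10)/((32*(-401))) + 20449/(-101584) = -34750/(-12832) + 20449*(-1/101584) = -34750*(-1/12832) - 20449/101584 = 17375/6416 - 20449/101584 = 51056913/20367592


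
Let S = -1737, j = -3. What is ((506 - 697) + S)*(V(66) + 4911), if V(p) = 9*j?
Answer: -9416352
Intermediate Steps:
V(p) = -27 (V(p) = 9*(-3) = -27)
((506 - 697) + S)*(V(66) + 4911) = ((506 - 697) - 1737)*(-27 + 4911) = (-191 - 1737)*4884 = -1928*4884 = -9416352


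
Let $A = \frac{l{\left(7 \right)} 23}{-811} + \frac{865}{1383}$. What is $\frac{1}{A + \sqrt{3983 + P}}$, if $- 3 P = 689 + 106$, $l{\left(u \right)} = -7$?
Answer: $- \frac{518285029557}{2338224174280729} + \frac{16354204382997 \sqrt{22}}{4676448348561458} \approx 0.016181$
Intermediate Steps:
$P = -265$ ($P = - \frac{689 + 106}{3} = \left(- \frac{1}{3}\right) 795 = -265$)
$A = \frac{924178}{1121613}$ ($A = \frac{\left(-7\right) 23}{-811} + \frac{865}{1383} = \left(-161\right) \left(- \frac{1}{811}\right) + 865 \cdot \frac{1}{1383} = \frac{161}{811} + \frac{865}{1383} = \frac{924178}{1121613} \approx 0.82397$)
$\frac{1}{A + \sqrt{3983 + P}} = \frac{1}{\frac{924178}{1121613} + \sqrt{3983 - 265}} = \frac{1}{\frac{924178}{1121613} + \sqrt{3718}} = \frac{1}{\frac{924178}{1121613} + 13 \sqrt{22}}$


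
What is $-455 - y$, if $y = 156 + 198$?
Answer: $-809$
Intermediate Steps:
$y = 354$
$-455 - y = -455 - 354 = -809$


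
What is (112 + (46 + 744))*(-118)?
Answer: -106436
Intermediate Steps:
(112 + (46 + 744))*(-118) = (112 + 790)*(-118) = 902*(-118) = -106436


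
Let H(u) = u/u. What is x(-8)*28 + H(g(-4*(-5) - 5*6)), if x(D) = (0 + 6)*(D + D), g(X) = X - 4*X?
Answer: -2687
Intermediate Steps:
g(X) = -3*X
H(u) = 1
x(D) = 12*D (x(D) = 6*(2*D) = 12*D)
x(-8)*28 + H(g(-4*(-5) - 5*6)) = (12*(-8))*28 + 1 = -96*28 + 1 = -2688 + 1 = -2687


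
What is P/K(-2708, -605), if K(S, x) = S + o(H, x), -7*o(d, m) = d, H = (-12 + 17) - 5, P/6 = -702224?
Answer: 1053336/677 ≈ 1555.9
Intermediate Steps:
P = -4213344 (P = 6*(-702224) = -4213344)
H = 0 (H = 5 - 5 = 0)
o(d, m) = -d/7
K(S, x) = S (K(S, x) = S - ⅐*0 = S + 0 = S)
P/K(-2708, -605) = -4213344/(-2708) = -4213344*(-1/2708) = 1053336/677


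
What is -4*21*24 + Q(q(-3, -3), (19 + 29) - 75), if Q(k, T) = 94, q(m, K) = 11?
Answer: -1922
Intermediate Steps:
-4*21*24 + Q(q(-3, -3), (19 + 29) - 75) = -4*21*24 + 94 = -84*24 + 94 = -2016 + 94 = -1922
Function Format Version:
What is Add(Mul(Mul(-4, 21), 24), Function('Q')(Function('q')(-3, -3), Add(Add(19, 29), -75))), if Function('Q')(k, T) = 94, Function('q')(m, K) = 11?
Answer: -1922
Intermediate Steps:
Add(Mul(Mul(-4, 21), 24), Function('Q')(Function('q')(-3, -3), Add(Add(19, 29), -75))) = Add(Mul(Mul(-4, 21), 24), 94) = Add(Mul(-84, 24), 94) = Add(-2016, 94) = -1922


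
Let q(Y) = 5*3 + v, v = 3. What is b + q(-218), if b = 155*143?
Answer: 22183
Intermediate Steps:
b = 22165
q(Y) = 18 (q(Y) = 5*3 + 3 = 15 + 3 = 18)
b + q(-218) = 22165 + 18 = 22183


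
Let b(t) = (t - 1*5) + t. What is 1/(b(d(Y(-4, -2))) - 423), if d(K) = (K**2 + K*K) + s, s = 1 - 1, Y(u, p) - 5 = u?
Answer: -1/424 ≈ -0.0023585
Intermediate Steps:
Y(u, p) = 5 + u
s = 0
d(K) = 2*K**2 (d(K) = (K**2 + K*K) + 0 = (K**2 + K**2) + 0 = 2*K**2 + 0 = 2*K**2)
b(t) = -5 + 2*t (b(t) = (t - 5) + t = (-5 + t) + t = -5 + 2*t)
1/(b(d(Y(-4, -2))) - 423) = 1/((-5 + 2*(2*(5 - 4)**2)) - 423) = 1/((-5 + 2*(2*1**2)) - 423) = 1/((-5 + 2*(2*1)) - 423) = 1/((-5 + 2*2) - 423) = 1/((-5 + 4) - 423) = 1/(-1 - 423) = 1/(-424) = -1/424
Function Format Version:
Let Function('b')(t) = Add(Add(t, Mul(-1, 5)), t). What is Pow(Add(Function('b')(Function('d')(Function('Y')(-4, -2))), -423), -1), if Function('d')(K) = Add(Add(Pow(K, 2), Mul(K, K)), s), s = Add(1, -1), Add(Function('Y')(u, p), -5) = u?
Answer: Rational(-1, 424) ≈ -0.0023585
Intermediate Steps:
Function('Y')(u, p) = Add(5, u)
s = 0
Function('d')(K) = Mul(2, Pow(K, 2)) (Function('d')(K) = Add(Add(Pow(K, 2), Mul(K, K)), 0) = Add(Add(Pow(K, 2), Pow(K, 2)), 0) = Add(Mul(2, Pow(K, 2)), 0) = Mul(2, Pow(K, 2)))
Function('b')(t) = Add(-5, Mul(2, t)) (Function('b')(t) = Add(Add(t, -5), t) = Add(Add(-5, t), t) = Add(-5, Mul(2, t)))
Pow(Add(Function('b')(Function('d')(Function('Y')(-4, -2))), -423), -1) = Pow(Add(Add(-5, Mul(2, Mul(2, Pow(Add(5, -4), 2)))), -423), -1) = Pow(Add(Add(-5, Mul(2, Mul(2, Pow(1, 2)))), -423), -1) = Pow(Add(Add(-5, Mul(2, Mul(2, 1))), -423), -1) = Pow(Add(Add(-5, Mul(2, 2)), -423), -1) = Pow(Add(Add(-5, 4), -423), -1) = Pow(Add(-1, -423), -1) = Pow(-424, -1) = Rational(-1, 424)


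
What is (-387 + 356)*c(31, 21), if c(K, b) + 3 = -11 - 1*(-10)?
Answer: 124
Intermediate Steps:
c(K, b) = -4 (c(K, b) = -3 + (-11 - 1*(-10)) = -3 + (-11 + 10) = -3 - 1 = -4)
(-387 + 356)*c(31, 21) = (-387 + 356)*(-4) = -31*(-4) = 124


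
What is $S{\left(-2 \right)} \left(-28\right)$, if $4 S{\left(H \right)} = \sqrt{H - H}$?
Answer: $0$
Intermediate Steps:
$S{\left(H \right)} = 0$ ($S{\left(H \right)} = \frac{\sqrt{H - H}}{4} = \frac{\sqrt{0}}{4} = \frac{1}{4} \cdot 0 = 0$)
$S{\left(-2 \right)} \left(-28\right) = 0 \left(-28\right) = 0$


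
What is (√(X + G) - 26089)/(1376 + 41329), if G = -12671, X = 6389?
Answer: -26089/42705 + I*√698/14235 ≈ -0.61091 + 0.001856*I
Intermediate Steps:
(√(X + G) - 26089)/(1376 + 41329) = (√(6389 - 12671) - 26089)/(1376 + 41329) = (√(-6282) - 26089)/42705 = (3*I*√698 - 26089)*(1/42705) = (-26089 + 3*I*√698)*(1/42705) = -26089/42705 + I*√698/14235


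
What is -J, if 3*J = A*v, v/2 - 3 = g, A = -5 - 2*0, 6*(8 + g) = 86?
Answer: 280/9 ≈ 31.111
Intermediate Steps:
g = 19/3 (g = -8 + (1/6)*86 = -8 + 43/3 = 19/3 ≈ 6.3333)
A = -5 (A = -5 + 0 = -5)
v = 56/3 (v = 6 + 2*(19/3) = 6 + 38/3 = 56/3 ≈ 18.667)
J = -280/9 (J = (-5*56/3)/3 = (1/3)*(-280/3) = -280/9 ≈ -31.111)
-J = -1*(-280/9) = 280/9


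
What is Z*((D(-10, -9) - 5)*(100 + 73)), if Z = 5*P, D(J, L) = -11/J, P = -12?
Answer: 40482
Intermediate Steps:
Z = -60 (Z = 5*(-12) = -60)
Z*((D(-10, -9) - 5)*(100 + 73)) = -60*(-11/(-10) - 5)*(100 + 73) = -60*(-11*(-1/10) - 5)*173 = -60*(11/10 - 5)*173 = -(-234)*173 = -60*(-6747/10) = 40482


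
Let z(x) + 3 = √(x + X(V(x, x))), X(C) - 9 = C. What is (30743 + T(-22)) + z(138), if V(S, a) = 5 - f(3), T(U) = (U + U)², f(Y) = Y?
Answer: 32676 + √149 ≈ 32688.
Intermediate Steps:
T(U) = 4*U² (T(U) = (2*U)² = 4*U²)
V(S, a) = 2 (V(S, a) = 5 - 1*3 = 5 - 3 = 2)
X(C) = 9 + C
z(x) = -3 + √(11 + x) (z(x) = -3 + √(x + (9 + 2)) = -3 + √(x + 11) = -3 + √(11 + x))
(30743 + T(-22)) + z(138) = (30743 + 4*(-22)²) + (-3 + √(11 + 138)) = (30743 + 4*484) + (-3 + √149) = (30743 + 1936) + (-3 + √149) = 32679 + (-3 + √149) = 32676 + √149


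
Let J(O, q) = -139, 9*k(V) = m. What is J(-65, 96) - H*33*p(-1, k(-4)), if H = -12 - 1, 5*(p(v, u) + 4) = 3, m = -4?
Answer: -7988/5 ≈ -1597.6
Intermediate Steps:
k(V) = -4/9 (k(V) = (⅑)*(-4) = -4/9)
p(v, u) = -17/5 (p(v, u) = -4 + (⅕)*3 = -4 + ⅗ = -17/5)
H = -13
J(-65, 96) - H*33*p(-1, k(-4)) = -139 - (-13*33)*(-17)/5 = -139 - (-429)*(-17)/5 = -139 - 1*7293/5 = -139 - 7293/5 = -7988/5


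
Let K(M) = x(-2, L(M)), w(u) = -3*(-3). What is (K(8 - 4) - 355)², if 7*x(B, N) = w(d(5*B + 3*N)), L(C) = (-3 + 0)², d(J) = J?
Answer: 6130576/49 ≈ 1.2511e+5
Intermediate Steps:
L(C) = 9 (L(C) = (-3)² = 9)
w(u) = 9
x(B, N) = 9/7 (x(B, N) = (⅐)*9 = 9/7)
K(M) = 9/7
(K(8 - 4) - 355)² = (9/7 - 355)² = (-2476/7)² = 6130576/49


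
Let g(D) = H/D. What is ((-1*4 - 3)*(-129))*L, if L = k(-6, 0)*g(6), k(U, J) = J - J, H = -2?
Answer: 0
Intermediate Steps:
k(U, J) = 0
g(D) = -2/D
L = 0 (L = 0*(-2/6) = 0*(-2*⅙) = 0*(-⅓) = 0)
((-1*4 - 3)*(-129))*L = ((-1*4 - 3)*(-129))*0 = ((-4 - 3)*(-129))*0 = -7*(-129)*0 = 903*0 = 0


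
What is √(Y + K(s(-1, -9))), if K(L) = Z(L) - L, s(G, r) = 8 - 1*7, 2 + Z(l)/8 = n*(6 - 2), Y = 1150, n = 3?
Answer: √1229 ≈ 35.057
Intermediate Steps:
Z(l) = 80 (Z(l) = -16 + 8*(3*(6 - 2)) = -16 + 8*(3*4) = -16 + 8*12 = -16 + 96 = 80)
s(G, r) = 1 (s(G, r) = 8 - 7 = 1)
K(L) = 80 - L
√(Y + K(s(-1, -9))) = √(1150 + (80 - 1*1)) = √(1150 + (80 - 1)) = √(1150 + 79) = √1229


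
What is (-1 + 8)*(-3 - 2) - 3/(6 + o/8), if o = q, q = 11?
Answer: -2089/59 ≈ -35.407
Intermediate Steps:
o = 11
(-1 + 8)*(-3 - 2) - 3/(6 + o/8) = (-1 + 8)*(-3 - 2) - 3/(6 + 11/8) = 7*(-5) - 3/(6 + 11*(1/8)) = -35 - 3/(6 + 11/8) = -35 - 3/59/8 = -35 - 3*8/59 = -35 - 24/59 = -2089/59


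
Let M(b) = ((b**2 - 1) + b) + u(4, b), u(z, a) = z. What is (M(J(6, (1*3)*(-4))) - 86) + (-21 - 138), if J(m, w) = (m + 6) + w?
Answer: -242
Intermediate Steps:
J(m, w) = 6 + m + w (J(m, w) = (6 + m) + w = 6 + m + w)
M(b) = 3 + b + b**2 (M(b) = ((b**2 - 1) + b) + 4 = ((-1 + b**2) + b) + 4 = (-1 + b + b**2) + 4 = 3 + b + b**2)
(M(J(6, (1*3)*(-4))) - 86) + (-21 - 138) = ((3 + (6 + 6 + (1*3)*(-4)) + (6 + 6 + (1*3)*(-4))**2) - 86) + (-21 - 138) = ((3 + (6 + 6 + 3*(-4)) + (6 + 6 + 3*(-4))**2) - 86) - 159 = ((3 + (6 + 6 - 12) + (6 + 6 - 12)**2) - 86) - 159 = ((3 + 0 + 0**2) - 86) - 159 = ((3 + 0 + 0) - 86) - 159 = (3 - 86) - 159 = -83 - 159 = -242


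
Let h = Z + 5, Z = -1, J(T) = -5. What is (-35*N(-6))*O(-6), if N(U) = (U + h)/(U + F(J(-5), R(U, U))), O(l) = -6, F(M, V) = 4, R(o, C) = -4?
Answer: 210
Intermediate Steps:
h = 4 (h = -1 + 5 = 4)
N(U) = 1 (N(U) = (U + 4)/(U + 4) = (4 + U)/(4 + U) = 1)
(-35*N(-6))*O(-6) = -35*1*(-6) = -35*(-6) = 210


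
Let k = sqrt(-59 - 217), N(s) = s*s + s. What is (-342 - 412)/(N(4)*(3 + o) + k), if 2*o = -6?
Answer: 377*I*sqrt(69)/69 ≈ 45.385*I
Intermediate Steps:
o = -3 (o = (1/2)*(-6) = -3)
N(s) = s + s**2 (N(s) = s**2 + s = s + s**2)
k = 2*I*sqrt(69) (k = sqrt(-276) = 2*I*sqrt(69) ≈ 16.613*I)
(-342 - 412)/(N(4)*(3 + o) + k) = (-342 - 412)/((4*(1 + 4))*(3 - 3) + 2*I*sqrt(69)) = -754/((4*5)*0 + 2*I*sqrt(69)) = -754/(20*0 + 2*I*sqrt(69)) = -754/(0 + 2*I*sqrt(69)) = -754*(-I*sqrt(69)/138) = -(-377)*I*sqrt(69)/69 = 377*I*sqrt(69)/69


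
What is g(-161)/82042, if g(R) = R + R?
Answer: -161/41021 ≈ -0.0039248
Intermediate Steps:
g(R) = 2*R
g(-161)/82042 = (2*(-161))/82042 = -322*1/82042 = -161/41021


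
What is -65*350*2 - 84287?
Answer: -129787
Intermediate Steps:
-65*350*2 - 84287 = -22750*2 - 84287 = -45500 - 84287 = -129787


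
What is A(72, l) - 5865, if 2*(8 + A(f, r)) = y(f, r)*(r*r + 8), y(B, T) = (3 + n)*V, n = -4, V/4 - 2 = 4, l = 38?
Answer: -23297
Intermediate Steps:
V = 24 (V = 8 + 4*4 = 8 + 16 = 24)
y(B, T) = -24 (y(B, T) = (3 - 4)*24 = -1*24 = -24)
A(f, r) = -104 - 12*r² (A(f, r) = -8 + (-24*(r*r + 8))/2 = -8 + (-24*(r² + 8))/2 = -8 + (-24*(8 + r²))/2 = -8 + (-192 - 24*r²)/2 = -8 + (-96 - 12*r²) = -104 - 12*r²)
A(72, l) - 5865 = (-104 - 12*38²) - 5865 = (-104 - 12*1444) - 5865 = (-104 - 17328) - 5865 = -17432 - 5865 = -23297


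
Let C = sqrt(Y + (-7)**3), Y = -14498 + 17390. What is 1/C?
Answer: sqrt(2549)/2549 ≈ 0.019807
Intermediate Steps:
Y = 2892
C = sqrt(2549) (C = sqrt(2892 + (-7)**3) = sqrt(2892 - 343) = sqrt(2549) ≈ 50.488)
1/C = 1/(sqrt(2549)) = sqrt(2549)/2549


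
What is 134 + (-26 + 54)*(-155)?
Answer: -4206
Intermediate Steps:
134 + (-26 + 54)*(-155) = 134 + 28*(-155) = 134 - 4340 = -4206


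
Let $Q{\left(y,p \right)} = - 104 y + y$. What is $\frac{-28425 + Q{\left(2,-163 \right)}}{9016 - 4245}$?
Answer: $- \frac{28631}{4771} \approx -6.001$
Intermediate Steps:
$Q{\left(y,p \right)} = - 103 y$
$\frac{-28425 + Q{\left(2,-163 \right)}}{9016 - 4245} = \frac{-28425 - 206}{9016 - 4245} = \frac{-28425 - 206}{4771} = \left(-28631\right) \frac{1}{4771} = - \frac{28631}{4771}$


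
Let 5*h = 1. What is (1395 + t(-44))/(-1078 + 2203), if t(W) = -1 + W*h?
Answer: 6926/5625 ≈ 1.2313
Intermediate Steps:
h = ⅕ (h = (⅕)*1 = ⅕ ≈ 0.20000)
t(W) = -1 + W/5 (t(W) = -1 + W*(⅕) = -1 + W/5)
(1395 + t(-44))/(-1078 + 2203) = (1395 + (-1 + (⅕)*(-44)))/(-1078 + 2203) = (1395 + (-1 - 44/5))/1125 = (1395 - 49/5)*(1/1125) = (6926/5)*(1/1125) = 6926/5625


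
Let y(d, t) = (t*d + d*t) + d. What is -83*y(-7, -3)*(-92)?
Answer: 267260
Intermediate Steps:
y(d, t) = d + 2*d*t (y(d, t) = (d*t + d*t) + d = 2*d*t + d = d + 2*d*t)
-83*y(-7, -3)*(-92) = -(-581)*(1 + 2*(-3))*(-92) = -(-581)*(1 - 6)*(-92) = -(-581)*(-5)*(-92) = -83*35*(-92) = -2905*(-92) = 267260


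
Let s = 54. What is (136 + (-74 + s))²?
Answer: 13456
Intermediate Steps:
(136 + (-74 + s))² = (136 + (-74 + 54))² = (136 - 20)² = 116² = 13456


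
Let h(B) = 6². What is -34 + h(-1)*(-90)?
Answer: -3274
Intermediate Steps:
h(B) = 36
-34 + h(-1)*(-90) = -34 + 36*(-90) = -34 - 3240 = -3274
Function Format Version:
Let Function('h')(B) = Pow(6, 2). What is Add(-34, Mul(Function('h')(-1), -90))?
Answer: -3274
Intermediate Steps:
Function('h')(B) = 36
Add(-34, Mul(Function('h')(-1), -90)) = Add(-34, Mul(36, -90)) = Add(-34, -3240) = -3274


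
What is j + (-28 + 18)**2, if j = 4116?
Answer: 4216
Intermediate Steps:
j + (-28 + 18)**2 = 4116 + (-28 + 18)**2 = 4116 + (-10)**2 = 4116 + 100 = 4216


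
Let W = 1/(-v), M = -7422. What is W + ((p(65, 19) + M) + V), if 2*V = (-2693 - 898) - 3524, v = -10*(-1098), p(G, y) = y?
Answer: -120346291/10980 ≈ -10961.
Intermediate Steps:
v = 10980
V = -7115/2 (V = ((-2693 - 898) - 3524)/2 = (-3591 - 3524)/2 = (½)*(-7115) = -7115/2 ≈ -3557.5)
W = -1/10980 (W = 1/(-1*10980) = 1/(-10980) = -1/10980 ≈ -9.1075e-5)
W + ((p(65, 19) + M) + V) = -1/10980 + ((19 - 7422) - 7115/2) = -1/10980 + (-7403 - 7115/2) = -1/10980 - 21921/2 = -120346291/10980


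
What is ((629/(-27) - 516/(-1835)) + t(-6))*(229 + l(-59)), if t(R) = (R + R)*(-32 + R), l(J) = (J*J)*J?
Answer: -880185284110/9909 ≈ -8.8827e+7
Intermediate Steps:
l(J) = J³ (l(J) = J²*J = J³)
t(R) = 2*R*(-32 + R) (t(R) = (2*R)*(-32 + R) = 2*R*(-32 + R))
((629/(-27) - 516/(-1835)) + t(-6))*(229 + l(-59)) = ((629/(-27) - 516/(-1835)) + 2*(-6)*(-32 - 6))*(229 + (-59)³) = ((629*(-1/27) - 516*(-1/1835)) + 2*(-6)*(-38))*(229 - 205379) = ((-629/27 + 516/1835) + 456)*(-205150) = (-1140283/49545 + 456)*(-205150) = (21452237/49545)*(-205150) = -880185284110/9909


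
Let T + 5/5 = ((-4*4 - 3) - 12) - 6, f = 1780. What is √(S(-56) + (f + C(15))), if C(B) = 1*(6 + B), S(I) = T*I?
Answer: √3929 ≈ 62.682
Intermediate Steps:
T = -38 (T = -1 + (((-4*4 - 3) - 12) - 6) = -1 + (((-16 - 3) - 12) - 6) = -1 + ((-19 - 12) - 6) = -1 + (-31 - 6) = -1 - 37 = -38)
S(I) = -38*I
C(B) = 6 + B
√(S(-56) + (f + C(15))) = √(-38*(-56) + (1780 + (6 + 15))) = √(2128 + (1780 + 21)) = √(2128 + 1801) = √3929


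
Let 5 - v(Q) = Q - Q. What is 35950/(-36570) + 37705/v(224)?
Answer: 27573842/3657 ≈ 7540.0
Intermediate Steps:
v(Q) = 5 (v(Q) = 5 - (Q - Q) = 5 - 1*0 = 5 + 0 = 5)
35950/(-36570) + 37705/v(224) = 35950/(-36570) + 37705/5 = 35950*(-1/36570) + 37705*(⅕) = -3595/3657 + 7541 = 27573842/3657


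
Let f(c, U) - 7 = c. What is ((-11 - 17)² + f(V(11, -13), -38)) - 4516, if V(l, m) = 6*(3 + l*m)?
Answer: -4565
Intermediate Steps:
V(l, m) = 18 + 6*l*m
f(c, U) = 7 + c
((-11 - 17)² + f(V(11, -13), -38)) - 4516 = ((-11 - 17)² + (7 + (18 + 6*11*(-13)))) - 4516 = ((-28)² + (7 + (18 - 858))) - 4516 = (784 + (7 - 840)) - 4516 = (784 - 833) - 4516 = -49 - 4516 = -4565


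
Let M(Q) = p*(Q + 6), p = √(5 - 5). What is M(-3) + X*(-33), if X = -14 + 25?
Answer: -363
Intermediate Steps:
p = 0 (p = √0 = 0)
X = 11
M(Q) = 0 (M(Q) = 0*(Q + 6) = 0*(6 + Q) = 0)
M(-3) + X*(-33) = 0 + 11*(-33) = 0 - 363 = -363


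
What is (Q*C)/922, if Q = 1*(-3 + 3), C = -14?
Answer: 0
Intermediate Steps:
Q = 0 (Q = 1*0 = 0)
(Q*C)/922 = (0*(-14))/922 = 0*(1/922) = 0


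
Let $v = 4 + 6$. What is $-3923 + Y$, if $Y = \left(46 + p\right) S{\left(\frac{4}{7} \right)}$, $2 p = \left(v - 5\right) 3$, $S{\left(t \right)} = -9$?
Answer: $- \frac{8809}{2} \approx -4404.5$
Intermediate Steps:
$v = 10$
$p = \frac{15}{2}$ ($p = \frac{\left(10 - 5\right) 3}{2} = \frac{5 \cdot 3}{2} = \frac{1}{2} \cdot 15 = \frac{15}{2} \approx 7.5$)
$Y = - \frac{963}{2}$ ($Y = \left(46 + \frac{15}{2}\right) \left(-9\right) = \frac{107}{2} \left(-9\right) = - \frac{963}{2} \approx -481.5$)
$-3923 + Y = -3923 - \frac{963}{2} = - \frac{8809}{2}$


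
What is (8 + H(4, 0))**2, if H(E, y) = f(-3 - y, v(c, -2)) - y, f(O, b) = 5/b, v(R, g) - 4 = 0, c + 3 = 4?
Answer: 1369/16 ≈ 85.563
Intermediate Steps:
c = 1 (c = -3 + 4 = 1)
v(R, g) = 4 (v(R, g) = 4 + 0 = 4)
H(E, y) = 5/4 - y
(8 + H(4, 0))**2 = (8 + (5/4 - 1*0))**2 = (8 + (5/4 + 0))**2 = (8 + 5/4)**2 = (37/4)**2 = 1369/16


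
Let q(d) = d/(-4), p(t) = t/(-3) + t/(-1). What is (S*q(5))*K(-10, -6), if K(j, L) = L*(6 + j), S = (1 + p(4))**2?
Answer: -1690/3 ≈ -563.33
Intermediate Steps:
p(t) = -4*t/3 (p(t) = t*(-1/3) + t*(-1) = -t/3 - t = -4*t/3)
S = 169/9 (S = (1 - 4/3*4)**2 = (1 - 16/3)**2 = (-13/3)**2 = 169/9 ≈ 18.778)
q(d) = -d/4 (q(d) = d*(-1/4) = -d/4)
(S*q(5))*K(-10, -6) = (169*(-1/4*5)/9)*(-6*(6 - 10)) = ((169/9)*(-5/4))*(-6*(-4)) = -845/36*24 = -1690/3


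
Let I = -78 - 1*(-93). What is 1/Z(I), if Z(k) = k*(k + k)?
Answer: 1/450 ≈ 0.0022222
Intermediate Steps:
I = 15 (I = -78 + 93 = 15)
Z(k) = 2*k² (Z(k) = k*(2*k) = 2*k²)
1/Z(I) = 1/(2*15²) = 1/(2*225) = 1/450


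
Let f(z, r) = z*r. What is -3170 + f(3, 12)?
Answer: -3134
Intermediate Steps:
f(z, r) = r*z
-3170 + f(3, 12) = -3170 + 12*3 = -3170 + 36 = -3134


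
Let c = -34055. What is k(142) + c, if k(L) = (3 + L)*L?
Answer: -13465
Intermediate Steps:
k(L) = L*(3 + L)
k(142) + c = 142*(3 + 142) - 34055 = 142*145 - 34055 = 20590 - 34055 = -13465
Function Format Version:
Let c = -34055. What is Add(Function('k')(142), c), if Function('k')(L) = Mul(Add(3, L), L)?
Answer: -13465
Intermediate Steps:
Function('k')(L) = Mul(L, Add(3, L))
Add(Function('k')(142), c) = Add(Mul(142, Add(3, 142)), -34055) = Add(Mul(142, 145), -34055) = Add(20590, -34055) = -13465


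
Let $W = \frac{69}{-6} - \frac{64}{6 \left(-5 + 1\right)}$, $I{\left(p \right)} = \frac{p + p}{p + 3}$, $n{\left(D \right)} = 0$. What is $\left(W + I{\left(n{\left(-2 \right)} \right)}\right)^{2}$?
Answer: $\frac{2809}{36} \approx 78.028$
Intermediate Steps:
$I{\left(p \right)} = \frac{2 p}{3 + p}$
$W = - \frac{53}{6}$ ($W = 69 \left(- \frac{1}{6}\right) - \frac{64}{6 \left(-4\right)} = - \frac{23}{2} - \frac{64}{-24} = - \frac{23}{2} - - \frac{8}{3} = - \frac{23}{2} + \frac{8}{3} = - \frac{53}{6} \approx -8.8333$)
$\left(W + I{\left(n{\left(-2 \right)} \right)}\right)^{2} = \left(- \frac{53}{6} + 2 \cdot 0 \frac{1}{3 + 0}\right)^{2} = \left(- \frac{53}{6} + 2 \cdot 0 \cdot \frac{1}{3}\right)^{2} = \left(- \frac{53}{6} + 0\right)^{2} = \left(- \frac{53}{6}\right)^{2} = \frac{2809}{36}$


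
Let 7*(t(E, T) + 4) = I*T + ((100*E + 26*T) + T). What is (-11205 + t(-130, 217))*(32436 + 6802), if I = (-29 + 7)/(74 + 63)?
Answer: -460360698236/959 ≈ -4.8004e+8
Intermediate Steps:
I = -22/137 ≈ -0.16058
t(E, T) = -4 + 100*E/7 + 3677*T/959 (t(E, T) = -4 + (-22*T/137 + ((100*E + 26*T) + T))/7 = -4 + (-22*T/137 + ((26*T + 100*E) + T))/7 = -4 + (-22*T/137 + (27*T + 100*E))/7 = -4 + (100*E + 3677*T/137)/7 = -4 + (100*E/7 + 3677*T/959) = -4 + 100*E/7 + 3677*T/959)
(-11205 + t(-130, 217))*(32436 + 6802) = (-11205 + (-4 + (100/7)*(-130) + (3677/959)*217))*(32436 + 6802) = (-11205 + (-4 - 13000/7 + 113987/137))*39238 = (-11205 - 986927/959)*39238 = -11732522/959*39238 = -460360698236/959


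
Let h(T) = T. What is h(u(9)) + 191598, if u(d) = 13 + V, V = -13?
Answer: 191598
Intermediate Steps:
u(d) = 0 (u(d) = 13 - 13 = 0)
h(u(9)) + 191598 = 0 + 191598 = 191598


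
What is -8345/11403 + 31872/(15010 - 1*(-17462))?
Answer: 1284133/5142753 ≈ 0.24970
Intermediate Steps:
-8345/11403 + 31872/(15010 - 1*(-17462)) = -8345*1/11403 + 31872/(15010 + 17462) = -8345/11403 + 31872/32472 = -8345/11403 + 31872*(1/32472) = -8345/11403 + 1328/1353 = 1284133/5142753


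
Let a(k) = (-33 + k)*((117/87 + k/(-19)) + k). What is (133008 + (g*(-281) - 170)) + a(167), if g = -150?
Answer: 108198998/551 ≈ 1.9637e+5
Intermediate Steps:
a(k) = (-33 + k)*(39/29 + 18*k/19) (a(k) = (-33 + k)*((117*(1/87) + k*(-1/19)) + k) = (-33 + k)*((39/29 - k/19) + k) = (-33 + k)*(39/29 + 18*k/19))
(133008 + (g*(-281) - 170)) + a(167) = (133008 + (-150*(-281) - 170)) + (-1287/29 - 16485/551*167 + (18/19)*167**2) = (133008 + (42150 - 170)) + (-1287/29 - 2752995/551 + (18/19)*27889) = (133008 + 41980) + (-1287/29 - 2752995/551 + 502002/19) = 174988 + 11780610/551 = 108198998/551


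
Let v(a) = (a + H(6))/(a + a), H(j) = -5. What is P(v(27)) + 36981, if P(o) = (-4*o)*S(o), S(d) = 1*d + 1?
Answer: 26957477/729 ≈ 36979.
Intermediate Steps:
S(d) = 1 + d (S(d) = d + 1 = 1 + d)
v(a) = (-5 + a)/(2*a) (v(a) = (a - 5)/(a + a) = (-5 + a)/((2*a)) = (-5 + a)*(1/(2*a)) = (-5 + a)/(2*a))
P(o) = -4*o*(1 + o) (P(o) = (-4*o)*(1 + o) = -4*o*(1 + o))
P(v(27)) + 36981 = -4*(1/2)*(-5 + 27)/27*(1 + (1/2)*(-5 + 27)/27) + 36981 = -4*(1/2)*(1/27)*22*(1 + (1/2)*(1/27)*22) + 36981 = -4*11/27*(1 + 11/27) + 36981 = -4*11/27*38/27 + 36981 = -1672/729 + 36981 = 26957477/729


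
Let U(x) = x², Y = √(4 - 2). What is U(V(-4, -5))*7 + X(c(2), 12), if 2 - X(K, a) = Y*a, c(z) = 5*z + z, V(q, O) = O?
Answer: 177 - 12*√2 ≈ 160.03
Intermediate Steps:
c(z) = 6*z
Y = √2 ≈ 1.4142
X(K, a) = 2 - a*√2 (X(K, a) = 2 - √2*a = 2 - a*√2)
U(V(-4, -5))*7 + X(c(2), 12) = (-5)²*7 + (2 - 1*12*√2) = 25*7 + (2 - 12*√2) = 175 + (2 - 12*√2) = 177 - 12*√2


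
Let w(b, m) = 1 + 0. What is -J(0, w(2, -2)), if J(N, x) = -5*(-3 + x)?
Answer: -10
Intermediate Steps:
w(b, m) = 1
J(N, x) = 15 - 5*x
-J(0, w(2, -2)) = -(15 - 5*1) = -(15 - 5) = -1*10 = -10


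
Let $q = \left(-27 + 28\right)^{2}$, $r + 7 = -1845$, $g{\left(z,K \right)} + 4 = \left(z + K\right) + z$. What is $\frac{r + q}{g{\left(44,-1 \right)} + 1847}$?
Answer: $- \frac{1851}{1930} \approx -0.95907$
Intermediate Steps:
$g{\left(z,K \right)} = -4 + K + 2 z$ ($g{\left(z,K \right)} = -4 + \left(\left(z + K\right) + z\right) = -4 + \left(\left(K + z\right) + z\right) = -4 + \left(K + 2 z\right) = -4 + K + 2 z$)
$r = -1852$ ($r = -7 - 1845 = -1852$)
$q = 1$ ($q = 1^{2} = 1$)
$\frac{r + q}{g{\left(44,-1 \right)} + 1847} = \frac{-1852 + 1}{\left(-4 - 1 + 2 \cdot 44\right) + 1847} = - \frac{1851}{\left(-4 - 1 + 88\right) + 1847} = - \frac{1851}{83 + 1847} = - \frac{1851}{1930}$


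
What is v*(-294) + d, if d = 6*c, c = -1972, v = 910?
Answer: -279372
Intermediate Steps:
d = -11832 (d = 6*(-1972) = -11832)
v*(-294) + d = 910*(-294) - 11832 = -267540 - 11832 = -279372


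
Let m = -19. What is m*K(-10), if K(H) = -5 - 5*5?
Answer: 570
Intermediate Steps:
K(H) = -30 (K(H) = -5 - 25 = -30)
m*K(-10) = -19*(-30) = 570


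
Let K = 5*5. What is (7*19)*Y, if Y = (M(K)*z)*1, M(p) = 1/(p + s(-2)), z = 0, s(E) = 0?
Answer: 0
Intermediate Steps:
K = 25
M(p) = 1/p (M(p) = 1/(p + 0) = 1/p)
Y = 0 (Y = (0/25)*1 = ((1/25)*0)*1 = 0*1 = 0)
(7*19)*Y = (7*19)*0 = 133*0 = 0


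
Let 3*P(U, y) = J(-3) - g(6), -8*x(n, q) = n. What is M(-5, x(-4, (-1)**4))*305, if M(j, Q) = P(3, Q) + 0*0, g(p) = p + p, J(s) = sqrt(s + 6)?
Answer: -1220 + 305*sqrt(3)/3 ≈ -1043.9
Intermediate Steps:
x(n, q) = -n/8
J(s) = sqrt(6 + s)
g(p) = 2*p
P(U, y) = -4 + sqrt(3)/3 (P(U, y) = (sqrt(6 - 3) - 2*6)/3 = (sqrt(3) - 1*12)/3 = (sqrt(3) - 12)/3 = (-12 + sqrt(3))/3 = -4 + sqrt(3)/3)
M(j, Q) = -4 + sqrt(3)/3 (M(j, Q) = (-4 + sqrt(3)/3) + 0*0 = (-4 + sqrt(3)/3) + 0 = -4 + sqrt(3)/3)
M(-5, x(-4, (-1)**4))*305 = (-4 + sqrt(3)/3)*305 = -1220 + 305*sqrt(3)/3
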